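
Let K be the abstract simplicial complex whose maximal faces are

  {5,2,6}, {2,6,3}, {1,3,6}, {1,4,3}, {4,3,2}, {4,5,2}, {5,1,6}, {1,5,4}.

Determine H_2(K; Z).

H_2 ≅ Z.

Order the vertices as 1 < 2 < 3 < 4 < 5 < 6. Listing each simplex with vertices in this order, K has dimension 2 with simplices:

  0-simplices (6): [1], [2], [3], [4], [5], [6]
  1-simplices (12): [1,3], [1,4], [1,5], [1,6], [2,3], [2,4], [2,5], [2,6], [3,4], [3,6], [4,5], [5,6]
  2-simplices (8): [1,3,4], [1,3,6], [1,4,5], [1,5,6], [2,3,4], [2,3,6], [2,4,5], [2,5,6]

so the chain groups are C_0 ≅ Z^6, C_1 ≅ Z^12, C_2 ≅ Z^8.

∂_1: C_1 → C_0 sends each edge [p,q] (with p < q) to q − p. For instance
  ∂[4,5] = [5] − [4].
The resulting 6×12 matrix has rank 5, and its Smith normal form has invariant factors (1,1,1,1,1).

Boundary ∂_2: C_2 → C_1 sends each 2-simplex [p,q,r] to [q,r] − [p,r] + [p,q]. For instance
  ∂[1,5,6] = [5,6] − [1,6] + [1,5],
  ∂[1,3,6] = [3,6] − [1,6] + [1,3].
The resulting 12×8 matrix has rank 7, and its Smith normal form has invariant factors (1,1,1,1,1,1,1).

From H_k ≅ ker(∂_k) / im(∂_{k+1}) we obtain:

  H_2: rank ker ∂_2 − rank ∂_3 = (8 − 7) − 0 = 1, and there is no ∂_3, so H_2 = Z.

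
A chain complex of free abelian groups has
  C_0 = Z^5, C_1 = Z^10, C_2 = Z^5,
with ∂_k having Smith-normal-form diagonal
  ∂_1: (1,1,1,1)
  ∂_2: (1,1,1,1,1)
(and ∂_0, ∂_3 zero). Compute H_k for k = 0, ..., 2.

H_0: b_0 = 5 − 0 − 4 = 1; torsion from ∂_1 factors > 1: none. So H_0 ≅ Z.
H_1: b_1 = 10 − 4 − 5 = 1; torsion from ∂_2 factors > 1: none. So H_1 ≅ Z.
H_2: b_2 = 5 − 5 − 0 = 0; torsion from ∂_3 factors > 1: none. So H_2 ≅ 0.

H_0 ≅ Z,  H_1 ≅ Z,  H_2 = 0.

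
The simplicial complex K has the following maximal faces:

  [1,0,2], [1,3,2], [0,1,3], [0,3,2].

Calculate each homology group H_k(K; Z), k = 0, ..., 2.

H_0 ≅ Z,  H_1 = 0,  H_2 ≅ Z.

Order the vertices as 0 < 1 < 2 < 3. Listing each simplex with vertices in this order, K has dimension 2 with simplices:

  0-simplices (4): [0], [1], [2], [3]
  1-simplices (6): [0,1], [0,2], [0,3], [1,2], [1,3], [2,3]
  2-simplices (4): [0,1,2], [0,1,3], [0,2,3], [1,2,3]

giving chain groups C_0 ≅ Z^4, C_1 ≅ Z^6, C_2 ≅ Z^4.

The boundary map ∂_1: C_1 → C_0 sends each edge [p,q] (with p < q) to q − p.
This gives a 4×6 integer matrix of rank 3; reducing to Smith normal form yields diagonal entries (1,1,1).

∂_2: C_2 → C_1 sends each 2-simplex [p,q,r] to [q,r] − [p,r] + [p,q]. For instance
  ∂[1,2,3] = [2,3] − [1,3] + [1,2],
  ∂[0,1,2] = [1,2] − [0,2] + [0,1].
As a 6×4 matrix over Z this has rank 3, with invariant factors (1,1,1).

Reading off H_k = ker ∂_k / im ∂_{k+1}:

  H_0: rank C_0 − rank ∂_1 = 4 − 3 = 1, and the invariant factors of ∂_1 are all 1, so H_0 = Z.
  H_1: rank ker ∂_1 − rank ∂_2 = (6 − 3) − 3 = 0, and the invariant factors of ∂_2 are all 1, so H_1 = 0.
  H_2: rank ker ∂_2 − rank ∂_3 = (4 − 3) − 0 = 1, and there is no ∂_3, so H_2 = Z.

(K is a triangulation of the 2-sphere S^2.)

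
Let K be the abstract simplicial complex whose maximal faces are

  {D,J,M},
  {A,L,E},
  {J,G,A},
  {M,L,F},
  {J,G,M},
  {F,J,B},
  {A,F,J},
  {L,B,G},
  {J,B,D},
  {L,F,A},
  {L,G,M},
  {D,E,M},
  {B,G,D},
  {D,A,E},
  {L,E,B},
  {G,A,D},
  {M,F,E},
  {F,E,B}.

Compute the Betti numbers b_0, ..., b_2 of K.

Fix the vertex order A < B < D < E < F < G < J < L < M and write every simplex with vertices in increasing order. Then dim K = 2 and the simplices of K are:

  0-simplices (9): A, B, D, E, F, G, J, L, M
  1-simplices (27): AD, AE, AF, AG, AJ, AL, BD, BE, BF, BG, BJ, BL, DE, DG, DJ, DM, EF, EL, EM, FJ, FL, FM, GJ, GL, GM, JM, LM
  2-simplices (18): ADE, ADG, AEL, AFJ, AFL, AGJ, BDG, BDJ, BEF, BEL, BFJ, BGL, DEM, DJM, EFM, FLM, GJM, GLM

giving chain groups C_0 ≅ Z^9, C_1 ≅ Z^27, C_2 ≅ Z^18.

∂_1: C_1 → C_0 maps an edge to its endpoints' difference, ∂[p,q] = q − p.
As a 9×27 matrix over Z this has rank 8, with invariant factors (1,1,1,1,1,1,1,1).

The boundary map ∂_2: C_2 → C_1 maps a triangle to the signed sum of its edges. For instance
  ∂BEF = EF − BF + BE,
  ∂GJM = JM − GM + GJ.
The resulting 27×18 matrix has rank 18, and its Smith normal form has invariant factors (1,1,1,1,1,1,1,1,1,1,1,1,1,1,1,1,1,2).

Now H_k = ker ∂_k / im ∂_{k+1}, so:

  H_0: rank C_0 − rank ∂_1 = 9 − 8 = 1, and the invariant factors of ∂_1 are all 1, so H_0 ≅ Z.
  H_1: rank ker ∂_1 − rank ∂_2 = (27 − 8) − 18 = 1, and ∂_2 has invariant factor 2 > 1, so H_1 ≅ Z ⊕ Z/2Z.
  H_2: rank ker ∂_2 − rank ∂_3 = (18 − 18) − 0 = 0, and there is no ∂_3, so H_2 ≅ 0.

As a check, the Euler characteristic is 9 − 27 + 18 = 0, which agrees with 1 − 1 + 0 = 0.

Hence the Betti numbers are b_0 = 1, b_1 = 1, b_2 = 0.

b_0 = 1, b_1 = 1, b_2 = 0.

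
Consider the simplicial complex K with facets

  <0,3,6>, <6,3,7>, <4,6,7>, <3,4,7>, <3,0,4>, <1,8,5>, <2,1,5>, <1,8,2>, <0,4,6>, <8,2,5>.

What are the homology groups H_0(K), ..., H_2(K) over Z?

H_0 ≅ Z^2,  H_1 = 0,  H_2 ≅ Z^2.

Fix the vertex order 0 < 1 < 2 < 3 < 4 < 5 < 6 < 7 < 8 and write every simplex with vertices in increasing order. Then dim K = 2 and the simplices of K are:

  0-simplices (9): [0], [1], [2], [3], [4], [5], [6], [7], [8]
  1-simplices (15): [0,3], [0,4], [0,6], [1,2], [1,5], [1,8], [2,5], [2,8], [3,4], [3,6], [3,7], [4,6], [4,7], [5,8], [6,7]
  2-simplices (10): [0,3,4], [0,3,6], [0,4,6], [1,2,5], [1,2,8], [1,5,8], [2,5,8], [3,4,7], [3,6,7], [4,6,7]

so the chain groups are C_0 ≅ Z^9, C_1 ≅ Z^15, C_2 ≅ Z^10.

The boundary map ∂_1: C_1 → C_0 sends each edge [p,q] (with p < q) to q − p.
The 9×15 boundary matrix has rank 7 and Smith normal form diag(1,1,1,1,1,1,1).

Boundary ∂_2: C_2 → C_1 sends each 2-simplex [p,q,r] to [q,r] − [p,r] + [p,q]. For instance
  ∂[0,3,4] = [3,4] − [0,4] + [0,3],
  ∂[2,5,8] = [5,8] − [2,8] + [2,5].
As a 15×10 matrix over Z this has rank 8, with invariant factors (1,1,1,1,1,1,1,1).

Reading off H_k = ker ∂_k / im ∂_{k+1}:

  H_0: rank C_0 − rank ∂_1 = 9 − 7 = 2, and the invariant factors of ∂_1 are all 1, so H_0 ≅ Z^2.
  H_1: rank ker ∂_1 − rank ∂_2 = (15 − 7) − 8 = 0, and the invariant factors of ∂_2 are all 1, so H_1 ≅ 0.
  H_2: rank ker ∂_2 − rank ∂_3 = (10 − 8) − 0 = 2, and there is no ∂_3, so H_2 ≅ Z^2.

As a check, the Euler characteristic is 9 − 15 + 10 = 4, which agrees with 2 − 0 + 2 = 4.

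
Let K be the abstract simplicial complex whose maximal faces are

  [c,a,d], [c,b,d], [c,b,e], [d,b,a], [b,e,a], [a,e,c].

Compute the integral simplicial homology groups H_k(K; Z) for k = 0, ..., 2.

Fix the vertex order a < b < c < d < e and write every simplex with vertices in increasing order. Then dim K = 2 and the simplices of K are:

  0-simplices (5): a, b, c, d, e
  1-simplices (9): ab, ac, ad, ae, bc, bd, be, cd, ce
  2-simplices (6): abd, abe, acd, ace, bcd, bce

giving chain groups C_0 ≅ Z^5, C_1 ≅ Z^9, C_2 ≅ Z^6.

Boundary ∂_1: C_1 → C_0 sends each edge [p,q] (with p < q) to q − p. For instance
  ∂ce = e − c.
As a 5×9 matrix over Z this has rank 4, with invariant factors (1,1,1,1).

The boundary map ∂_2: C_2 → C_1 sends each 2-simplex [p,q,r] to [q,r] − [p,r] + [p,q]. For instance
  ∂bce = ce − be + bc,
  ∂bcd = cd − bd + bc.
This gives a 9×6 integer matrix of rank 5; reducing to Smith normal form yields diagonal entries (1,1,1,1,1).

Now H_k = ker ∂_k / im ∂_{k+1}, so:

  H_0: rank C_0 − rank ∂_1 = 5 − 4 = 1, and the invariant factors of ∂_1 are all 1, so H_0 ≅ Z.
  H_1: rank ker ∂_1 − rank ∂_2 = (9 − 4) − 5 = 0, and the invariant factors of ∂_2 are all 1, so H_1 ≅ 0.
  H_2: rank ker ∂_2 − rank ∂_3 = (6 − 5) − 0 = 1, and there is no ∂_3, so H_2 ≅ Z.

H_0 = Z,  H_1 = 0,  H_2 = Z.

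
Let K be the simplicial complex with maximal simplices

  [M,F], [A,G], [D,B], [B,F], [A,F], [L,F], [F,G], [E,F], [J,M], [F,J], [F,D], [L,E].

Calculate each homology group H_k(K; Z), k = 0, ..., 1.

Take the total order A < B < D < E < F < G < J < L < M on the vertex set. Then K (dimension 1) consists of the simplices:

  0-simplices (9): A, B, D, E, F, G, J, L, M
  1-simplices (12): AF, AG, BD, BF, DF, EF, EL, FG, FJ, FL, FM, JM

so the chain groups are C_0 ≅ Z^9, C_1 ≅ Z^12.

The boundary map ∂_1: C_1 → C_0 sends each edge [p,q] (with p < q) to q − p. For instance
  ∂AG = G − A.
As a 9×12 matrix over Z this has rank 8, with invariant factors (1,1,1,1,1,1,1,1).

Computing H_k = (kernel of ∂_k) / (image of ∂_{k+1}):

  H_0: rank C_0 − rank ∂_1 = 9 − 8 = 1, and the invariant factors of ∂_1 are all 1, so H_0 = Z.
  H_1: rank ker ∂_1 − rank ∂_2 = (12 − 8) − 0 = 4, and there is no ∂_2, so H_1 = Z^4.

As a check, the Euler characteristic is 9 − 12 = -3, which agrees with 1 − 4 = -3.
(K is a triangulation of a wedge of 4 circles.)

H_0 ≅ Z,  H_1 ≅ Z^4.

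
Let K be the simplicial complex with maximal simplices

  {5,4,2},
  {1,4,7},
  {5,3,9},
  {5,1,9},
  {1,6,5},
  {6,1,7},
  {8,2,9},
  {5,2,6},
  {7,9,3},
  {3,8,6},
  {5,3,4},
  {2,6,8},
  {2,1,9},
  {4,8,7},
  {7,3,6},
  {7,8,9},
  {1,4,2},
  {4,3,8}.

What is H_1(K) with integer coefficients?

H_1 ≅ Z ⊕ Z/2.

Fix the vertex order 1 < 2 < 3 < 4 < 5 < 6 < 7 < 8 < 9 and write every simplex with vertices in increasing order. Then dim K = 2 and the simplices of K are:

  0-simplices (9): [1], [2], [3], [4], [5], [6], [7], [8], [9]
  1-simplices (27): (27 of them)
  2-simplices (18): [1,2,4], [1,2,9], [1,4,7], [1,5,6], [1,5,9], [1,6,7], [2,4,5], [2,5,6], [2,6,8], [2,8,9], [3,4,5], [3,4,8], [3,5,9], [3,6,7], [3,6,8], [3,7,9], [4,7,8], [7,8,9]

Hence C_0 ≅ Z^9, C_1 ≅ Z^27, C_2 ≅ Z^18.

The boundary map ∂_1: C_1 → C_0 sends each edge [p,q] (with p < q) to q − p. For instance
  ∂[3,9] = [9] − [3].
This gives a 9×27 integer matrix of rank 8; reducing to Smith normal form yields diagonal entries (1,1,1,1,1,1,1,1).

Boundary ∂_2: C_2 → C_1 acts by ∂[p,q,r] = [q,r] − [p,r] + [p,q]. For instance
  ∂[3,6,8] = [6,8] − [3,8] + [3,6],
  ∂[1,5,6] = [5,6] − [1,6] + [1,5].
As a 27×18 matrix over Z this has rank 18, with invariant factors (1,1,1,1,1,1,1,1,1,1,1,1,1,1,1,1,1,2).

From H_k ≅ ker(∂_k) / im(∂_{k+1}) we obtain:

  H_1: rank ker ∂_1 − rank ∂_2 = (27 − 8) − 18 = 1, and ∂_2 has invariant factor 2 > 1, so H_1 = Z ⊕ Z/2.

(K is a triangulation of the Klein bottle.)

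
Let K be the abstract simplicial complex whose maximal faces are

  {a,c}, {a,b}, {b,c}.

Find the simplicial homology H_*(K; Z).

Take the total order a < b < c on the vertex set. Then K (dimension 1) consists of the simplices:

  0-simplices (3): a, b, c
  1-simplices (3): ab, ac, bc

giving chain groups C_0 ≅ Z^3, C_1 ≅ Z^3.

∂_1: C_1 → C_0 sends each edge [p,q] (with p < q) to q − p. For instance
  ∂ac = c − a.
This gives a 3×3 integer matrix of rank 2; reducing to Smith normal form yields diagonal entries (1,1).

Reading off H_k = ker ∂_k / im ∂_{k+1}:

  H_0: rank C_0 − rank ∂_1 = 3 − 2 = 1, and the invariant factors of ∂_1 are all 1, so H_0 = Z.
  H_1: rank ker ∂_1 − rank ∂_2 = (3 − 2) − 0 = 1, and there is no ∂_2, so H_1 = Z.

H_0 = Z,  H_1 = Z.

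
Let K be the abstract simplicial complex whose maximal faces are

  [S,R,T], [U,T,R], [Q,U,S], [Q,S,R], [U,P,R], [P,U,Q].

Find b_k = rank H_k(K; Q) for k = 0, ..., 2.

We work with the vertex ordering P < Q < R < S < T < U. The simplices of K, each written with vertices in increasing order, are:

  0-simplices (6): P, Q, R, S, T, U
  1-simplices (12): PQ, PR, PU, QR, QS, QU, RS, RT, RU, ST, SU, TU
  2-simplices (6): PQU, PRU, QRS, QSU, RST, RTU

so the chain groups are C_0 ≅ Z^6, C_1 ≅ Z^12, C_2 ≅ Z^6.

The boundary map ∂_1: C_1 → C_0 is given by ∂[p,q] = [q] − [p].
This gives a 6×12 integer matrix of rank 5; reducing to Smith normal form yields diagonal entries (1,1,1,1,1).

Boundary ∂_2: C_2 → C_1 sends each 2-simplex [p,q,r] to [q,r] − [p,r] + [p,q]. For instance
  ∂PQU = QU − PU + PQ,
  ∂RST = ST − RT + RS.
The 12×6 boundary matrix has rank 6 and Smith normal form diag(1,1,1,1,1,1).

Now H_k = ker ∂_k / im ∂_{k+1}, so:

  H_0: rank C_0 − rank ∂_1 = 6 − 5 = 1, and the invariant factors of ∂_1 are all 1, so H_0 = Z.
  H_1: rank ker ∂_1 − rank ∂_2 = (12 − 5) − 6 = 1, and the invariant factors of ∂_2 are all 1, so H_1 = Z.
  H_2: rank ker ∂_2 − rank ∂_3 = (6 − 6) − 0 = 0, and there is no ∂_3, so H_2 = 0.

Hence the Betti numbers are b_0 = 1, b_1 = 1, b_2 = 0.

b_0 = 1, b_1 = 1, b_2 = 0.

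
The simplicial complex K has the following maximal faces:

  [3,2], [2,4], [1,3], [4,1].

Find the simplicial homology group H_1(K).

Fix the vertex order 1 < 2 < 3 < 4 and write every simplex with vertices in increasing order. Then dim K = 1 and the simplices of K are:

  0-simplices (4): [1], [2], [3], [4]
  1-simplices (4): [1,3], [1,4], [2,3], [2,4]

giving chain groups C_0 ≅ Z^4, C_1 ≅ Z^4.

The boundary map ∂_1: C_1 → C_0 maps an edge to its endpoints' difference, ∂[p,q] = q − p. For instance
  ∂[2,4] = [4] − [2].
This gives a 4×4 integer matrix of rank 3; reducing to Smith normal form yields diagonal entries (1,1,1).

Now H_k = ker ∂_k / im ∂_{k+1}, so:

  H_1: rank ker ∂_1 − rank ∂_2 = (4 − 3) − 0 = 1, and there is no ∂_2, so H_1 ≅ Z.

H_1 ≅ Z.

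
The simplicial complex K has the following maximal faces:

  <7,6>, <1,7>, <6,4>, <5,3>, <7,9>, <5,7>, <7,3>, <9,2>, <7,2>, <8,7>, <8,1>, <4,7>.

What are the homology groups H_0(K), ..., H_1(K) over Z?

K has 9 vertices, 12 edges.
rank ∂_0 = 0, rank ∂_1 = 8 ⇒ b_0 = 9 − 0 − 8 = 1; all invariant factors of ∂_1 are 1 so no torsion. So H_0 ≅ Z.
rank ∂_1 = 8, rank ∂_2 = 0 ⇒ b_1 = 12 − 8 − 0 = 4. So H_1 ≅ Z^4.

H_0 ≅ Z,  H_1 ≅ Z^4.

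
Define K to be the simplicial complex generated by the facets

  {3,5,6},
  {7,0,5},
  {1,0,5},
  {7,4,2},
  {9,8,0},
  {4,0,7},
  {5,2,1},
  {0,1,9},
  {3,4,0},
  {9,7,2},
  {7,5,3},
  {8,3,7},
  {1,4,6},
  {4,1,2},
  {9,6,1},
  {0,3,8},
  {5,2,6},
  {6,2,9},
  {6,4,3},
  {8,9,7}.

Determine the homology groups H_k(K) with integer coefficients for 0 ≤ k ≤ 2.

Order the vertices as 0 < 1 < 2 < 3 < 4 < 5 < 6 < 7 < 8 < 9. Listing each simplex with vertices in this order, K has dimension 2 with simplices:

  0-simplices (10): [0], [1], [2], [3], [4], [5], [6], [7], [8], [9]
  1-simplices (30): (30 of them)
  2-simplices (20): (20 of them)

Hence C_0 ≅ Z^10, C_1 ≅ Z^30, C_2 ≅ Z^20.

∂_1: C_1 → C_0 maps an edge to its endpoints' difference, ∂[p,q] = q − p. For instance
  ∂[7,9] = [9] − [7].
As a 10×30 matrix over Z this has rank 9, with invariant factors (1,1,1,1,1,1,1,1,1).

Boundary ∂_2: C_2 → C_1 acts by ∂[p,q,r] = [q,r] − [p,r] + [p,q]. For instance
  ∂[0,4,7] = [4,7] − [0,7] + [0,4],
  ∂[0,8,9] = [8,9] − [0,9] + [0,8].
The resulting 30×20 matrix has rank 20, and its Smith normal form has invariant factors (1,1,1,1,1,1,1,1,1,1,1,1,1,1,1,1,1,1,1,2).

Computing H_k = (kernel of ∂_k) / (image of ∂_{k+1}):

  H_0: rank C_0 − rank ∂_1 = 10 − 9 = 1, and the invariant factors of ∂_1 are all 1, so H_0 = Z.
  H_1: rank ker ∂_1 − rank ∂_2 = (30 − 9) − 20 = 1, and ∂_2 has invariant factor 2 > 1, so H_1 = Z ⊕ Z_2.
  H_2: rank ker ∂_2 − rank ∂_3 = (20 − 20) − 0 = 0, and there is no ∂_3, so H_2 = 0.

As a check, the Euler characteristic is 10 − 30 + 20 = 0, which agrees with 1 − 1 + 0 = 0.

H_0 ≅ Z,  H_1 ≅ Z ⊕ Z_2,  H_2 = 0.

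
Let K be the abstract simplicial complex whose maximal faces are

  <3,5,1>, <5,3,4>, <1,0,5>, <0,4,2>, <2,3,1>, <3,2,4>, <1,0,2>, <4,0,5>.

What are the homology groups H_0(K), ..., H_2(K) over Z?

We work with the vertex ordering 0 < 1 < 2 < 3 < 4 < 5. The simplices of K, each written with vertices in increasing order, are:

  0-simplices (6): [0], [1], [2], [3], [4], [5]
  1-simplices (12): [0,1], [0,2], [0,4], [0,5], [1,2], [1,3], [1,5], [2,3], [2,4], [3,4], [3,5], [4,5]
  2-simplices (8): [0,1,2], [0,1,5], [0,2,4], [0,4,5], [1,2,3], [1,3,5], [2,3,4], [3,4,5]

Hence C_0 ≅ Z^6, C_1 ≅ Z^12, C_2 ≅ Z^8.

∂_1: C_1 → C_0 sends each edge [p,q] (with p < q) to q − p. For instance
  ∂[1,3] = [3] − [1].
This gives a 6×12 integer matrix of rank 5; reducing to Smith normal form yields diagonal entries (1,1,1,1,1).

Boundary ∂_2: C_2 → C_1 maps a triangle to the signed sum of its edges. For instance
  ∂[1,2,3] = [2,3] − [1,3] + [1,2],
  ∂[2,3,4] = [3,4] − [2,4] + [2,3].
This gives a 12×8 integer matrix of rank 7; reducing to Smith normal form yields diagonal entries (1,1,1,1,1,1,1).

Computing H_k = (kernel of ∂_k) / (image of ∂_{k+1}):

  H_0: rank C_0 − rank ∂_1 = 6 − 5 = 1, and the invariant factors of ∂_1 are all 1, so H_0 = Z.
  H_1: rank ker ∂_1 − rank ∂_2 = (12 − 5) − 7 = 0, and the invariant factors of ∂_2 are all 1, so H_1 = 0.
  H_2: rank ker ∂_2 − rank ∂_3 = (8 − 7) − 0 = 1, and there is no ∂_3, so H_2 = Z.

H_0 ≅ Z,  H_1 = 0,  H_2 ≅ Z.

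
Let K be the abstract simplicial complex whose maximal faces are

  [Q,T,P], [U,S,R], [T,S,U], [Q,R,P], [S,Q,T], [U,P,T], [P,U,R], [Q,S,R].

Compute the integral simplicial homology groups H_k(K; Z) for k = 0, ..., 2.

H_0 ≅ Z,  H_1 = 0,  H_2 ≅ Z.

Fix the vertex order P < Q < R < S < T < U and write every simplex with vertices in increasing order. Then dim K = 2 and the simplices of K are:

  0-simplices (6): P, Q, R, S, T, U
  1-simplices (12): PQ, PR, PT, PU, QR, QS, QT, RS, RU, ST, SU, TU
  2-simplices (8): PQR, PQT, PRU, PTU, QRS, QST, RSU, STU

so the chain groups are C_0 ≅ Z^6, C_1 ≅ Z^12, C_2 ≅ Z^8.

Boundary ∂_1: C_1 → C_0 sends each edge [p,q] (with p < q) to q − p. For instance
  ∂QT = T − Q.
This gives a 6×12 integer matrix of rank 5; reducing to Smith normal form yields diagonal entries (1,1,1,1,1).

∂_2: C_2 → C_1 maps a triangle to the signed sum of its edges. For instance
  ∂PTU = TU − PU + PT,
  ∂STU = TU − SU + ST.
As a 12×8 matrix over Z this has rank 7, with invariant factors (1,1,1,1,1,1,1).

Now H_k = ker ∂_k / im ∂_{k+1}, so:

  H_0: rank C_0 − rank ∂_1 = 6 − 5 = 1, and the invariant factors of ∂_1 are all 1, so H_0 = Z.
  H_1: rank ker ∂_1 − rank ∂_2 = (12 − 5) − 7 = 0, and the invariant factors of ∂_2 are all 1, so H_1 = 0.
  H_2: rank ker ∂_2 − rank ∂_3 = (8 − 7) − 0 = 1, and there is no ∂_3, so H_2 = Z.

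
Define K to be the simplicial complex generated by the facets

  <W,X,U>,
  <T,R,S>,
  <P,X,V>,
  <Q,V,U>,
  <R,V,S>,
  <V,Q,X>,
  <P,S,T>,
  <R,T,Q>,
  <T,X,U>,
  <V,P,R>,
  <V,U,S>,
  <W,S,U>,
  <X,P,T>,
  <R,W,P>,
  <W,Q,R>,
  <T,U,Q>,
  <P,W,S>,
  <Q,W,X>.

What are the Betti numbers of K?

We work with the vertex ordering P < Q < R < S < T < U < V < W < X. The simplices of K, each written with vertices in increasing order, are:

  0-simplices (9): P, Q, R, S, T, U, V, W, X
  1-simplices (27): PR, PS, PT, PV, PW, PX, QR, QT, QU, QV, QW, QX, RS, RT, RV, RW, ST, SU, SV, SW, TU, TX, UV, UW, UX, VX, WX
  2-simplices (18): PRV, PRW, PST, PSW, PTX, PVX, QRT, QRW, QTU, QUV, QVX, QWX, RST, RSV, SUV, SUW, TUX, UWX

giving chain groups C_0 ≅ Z^9, C_1 ≅ Z^27, C_2 ≅ Z^18.

∂_1: C_1 → C_0 is given by ∂[p,q] = [q] − [p]. For instance
  ∂PW = W − P.
The resulting 9×27 matrix has rank 8, and its Smith normal form has invariant factors (1,1,1,1,1,1,1,1).

∂_2: C_2 → C_1 acts by ∂[p,q,r] = [q,r] − [p,r] + [p,q]. For instance
  ∂QRW = RW − QW + QR,
  ∂PRV = RV − PV + PR.
The resulting 27×18 matrix has rank 18, and its Smith normal form has invariant factors (1,1,1,1,1,1,1,1,1,1,1,1,1,1,1,1,1,2).

Computing H_k = (kernel of ∂_k) / (image of ∂_{k+1}):

  H_0: rank C_0 − rank ∂_1 = 9 − 8 = 1, and the invariant factors of ∂_1 are all 1, so H_0 ≅ Z.
  H_1: rank ker ∂_1 − rank ∂_2 = (27 − 8) − 18 = 1, and ∂_2 has invariant factor 2 > 1, so H_1 ≅ Z ⊕ Z_2.
  H_2: rank ker ∂_2 − rank ∂_3 = (18 − 18) − 0 = 0, and there is no ∂_3, so H_2 ≅ 0.

Hence the Betti numbers are b_0 = 1, b_1 = 1, b_2 = 0.

b_0 = 1, b_1 = 1, b_2 = 0.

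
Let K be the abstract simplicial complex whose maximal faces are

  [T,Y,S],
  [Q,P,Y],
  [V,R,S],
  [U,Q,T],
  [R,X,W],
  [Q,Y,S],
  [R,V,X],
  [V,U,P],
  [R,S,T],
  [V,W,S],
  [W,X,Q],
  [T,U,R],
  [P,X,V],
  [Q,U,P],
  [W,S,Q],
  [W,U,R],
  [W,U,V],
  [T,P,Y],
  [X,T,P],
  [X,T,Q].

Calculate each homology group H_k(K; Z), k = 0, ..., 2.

H_0 = Z,  H_1 = Z ⊕ Z/2,  H_2 = 0.

Take the total order P < Q < R < S < T < U < V < W < X < Y on the vertex set. Then K (dimension 2) consists of the simplices:

  0-simplices (10): P, Q, R, S, T, U, V, W, X, Y
  1-simplices (30): PQ, PT, PU, PV, PX, PY, QS, QT, QU, QW, QX, QY, RS, RT, RU, RV, RW, RX, ST, SV, SW, SY, TU, TX, TY, UV, UW, VW, VX, WX
  2-simplices (20): PQU, PQY, PTX, PTY, PUV, PVX, QSW, QSY, QTU, QTX, QWX, RST, RSV, RTU, RUW, RVX, RWX, STY, SVW, UVW

giving chain groups C_0 ≅ Z^10, C_1 ≅ Z^30, C_2 ≅ Z^20.

The boundary map ∂_1: C_1 → C_0 sends each edge [p,q] (with p < q) to q − p.
As a 10×30 matrix over Z this has rank 9, with invariant factors (1,1,1,1,1,1,1,1,1).

Boundary ∂_2: C_2 → C_1 sends each 2-simplex [p,q,r] to [q,r] − [p,r] + [p,q]. For instance
  ∂QSY = SY − QY + QS,
  ∂RTU = TU − RU + RT.
This gives a 30×20 integer matrix of rank 20; reducing to Smith normal form yields diagonal entries (1,1,1,1,1,1,1,1,1,1,1,1,1,1,1,1,1,1,1,2).

Reading off H_k = ker ∂_k / im ∂_{k+1}:

  H_0: rank C_0 − rank ∂_1 = 10 − 9 = 1, and the invariant factors of ∂_1 are all 1, so H_0 ≅ Z.
  H_1: rank ker ∂_1 − rank ∂_2 = (30 − 9) − 20 = 1, and ∂_2 has invariant factor 2 > 1, so H_1 ≅ Z ⊕ Z/2.
  H_2: rank ker ∂_2 − rank ∂_3 = (20 − 20) − 0 = 0, and there is no ∂_3, so H_2 ≅ 0.

As a check, the Euler characteristic is 10 − 30 + 20 = 0, which agrees with 1 − 1 + 0 = 0.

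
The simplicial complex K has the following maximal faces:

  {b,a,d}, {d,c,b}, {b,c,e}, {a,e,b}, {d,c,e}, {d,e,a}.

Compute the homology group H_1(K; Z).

Order the vertices as a < b < c < d < e. Listing each simplex with vertices in this order, K has dimension 2 with simplices:

  0-simplices (5): a, b, c, d, e
  1-simplices (9): ab, ad, ae, bc, bd, be, cd, ce, de
  2-simplices (6): abd, abe, ade, bcd, bce, cde

Hence C_0 ≅ Z^5, C_1 ≅ Z^9, C_2 ≅ Z^6.

The boundary map ∂_1: C_1 → C_0 maps an edge to its endpoints' difference, ∂[p,q] = q − p.
The resulting 5×9 matrix has rank 4, and its Smith normal form has invariant factors (1,1,1,1).

Boundary ∂_2: C_2 → C_1 acts by ∂[p,q,r] = [q,r] − [p,r] + [p,q]. For instance
  ∂ade = de − ae + ad,
  ∂bcd = cd − bd + bc.
This gives a 9×6 integer matrix of rank 5; reducing to Smith normal form yields diagonal entries (1,1,1,1,1).

From H_k ≅ ker(∂_k) / im(∂_{k+1}) we obtain:

  H_1: rank ker ∂_1 − rank ∂_2 = (9 − 4) − 5 = 0, and the invariant factors of ∂_2 are all 1, so H_1 = 0.

(K is a triangulation of the 2-sphere S^2.)

H_1 = 0.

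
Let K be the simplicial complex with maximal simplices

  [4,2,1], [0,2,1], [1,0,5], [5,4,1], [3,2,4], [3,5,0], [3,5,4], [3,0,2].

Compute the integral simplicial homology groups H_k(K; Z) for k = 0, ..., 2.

K has 6 vertices, 12 edges, 8 triangles.
rank ∂_0 = 0, rank ∂_1 = 5 ⇒ b_0 = 6 − 0 − 5 = 1; all invariant factors of ∂_1 are 1 so no torsion. So H_0 ≅ Z.
rank ∂_1 = 5, rank ∂_2 = 7 ⇒ b_1 = 12 − 5 − 7 = 0; all invariant factors of ∂_2 are 1 so no torsion. So H_1 ≅ 0.
rank ∂_2 = 7, rank ∂_3 = 0 ⇒ b_2 = 8 − 7 − 0 = 1. So H_2 ≅ Z.

H_0 ≅ Z,  H_1 = 0,  H_2 ≅ Z.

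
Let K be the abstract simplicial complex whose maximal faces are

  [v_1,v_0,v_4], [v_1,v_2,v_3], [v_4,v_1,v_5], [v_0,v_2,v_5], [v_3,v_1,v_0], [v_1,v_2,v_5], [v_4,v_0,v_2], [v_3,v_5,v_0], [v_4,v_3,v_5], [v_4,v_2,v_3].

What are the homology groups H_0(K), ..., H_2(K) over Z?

Fix the vertex order v_0 < v_1 < v_2 < v_3 < v_4 < v_5 and write every simplex with vertices in increasing order. Then dim K = 2 and the simplices of K are:

  0-simplices (6): [v_0], [v_1], [v_2], [v_3], [v_4], [v_5]
  1-simplices (15): (15 of them)
  2-simplices (10): [v_0,v_1,v_3], [v_0,v_1,v_4], [v_0,v_2,v_4], [v_0,v_2,v_5], [v_0,v_3,v_5], [v_1,v_2,v_3], [v_1,v_2,v_5], [v_1,v_4,v_5], [v_2,v_3,v_4], [v_3,v_4,v_5]

giving chain groups C_0 ≅ Z^6, C_1 ≅ Z^15, C_2 ≅ Z^10.

The boundary map ∂_1: C_1 → C_0 is given by ∂[p,q] = [q] − [p]. For instance
  ∂[v_3,v_4] = [v_4] − [v_3].
The 6×15 boundary matrix has rank 5 and Smith normal form diag(1,1,1,1,1).

The boundary map ∂_2: C_2 → C_1 acts by ∂[p,q,r] = [q,r] − [p,r] + [p,q]. For instance
  ∂[v_0,v_1,v_3] = [v_1,v_3] − [v_0,v_3] + [v_0,v_1],
  ∂[v_3,v_4,v_5] = [v_4,v_5] − [v_3,v_5] + [v_3,v_4].
The 15×10 boundary matrix has rank 10 and Smith normal form diag(1,1,1,1,1,1,1,1,1,2).

Now H_k = ker ∂_k / im ∂_{k+1}, so:

  H_0: rank C_0 − rank ∂_1 = 6 − 5 = 1, and the invariant factors of ∂_1 are all 1, so H_0 = Z.
  H_1: rank ker ∂_1 − rank ∂_2 = (15 − 5) − 10 = 0, and ∂_2 has invariant factor 2 > 1, so H_1 = Z/2Z.
  H_2: rank ker ∂_2 − rank ∂_3 = (10 − 10) − 0 = 0, and there is no ∂_3, so H_2 = 0.

As a check, the Euler characteristic is 6 − 15 + 10 = 1, which agrees with 1 − 0 + 0 = 1.

H_0 ≅ Z,  H_1 ≅ Z/2Z,  H_2 = 0.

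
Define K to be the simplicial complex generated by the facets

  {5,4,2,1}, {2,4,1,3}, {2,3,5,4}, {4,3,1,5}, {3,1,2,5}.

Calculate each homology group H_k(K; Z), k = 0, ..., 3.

H_0 = Z,  H_1 = 0,  H_2 = 0,  H_3 = Z.

Take the total order 1 < 2 < 3 < 4 < 5 on the vertex set. Then K (dimension 3) consists of the simplices:

  0-simplices (5): [1], [2], [3], [4], [5]
  1-simplices (10): [1,2], [1,3], [1,4], [1,5], [2,3], [2,4], [2,5], [3,4], [3,5], [4,5]
  2-simplices (10): [1,2,3], [1,2,4], [1,2,5], [1,3,4], [1,3,5], [1,4,5], [2,3,4], [2,3,5], [2,4,5], [3,4,5]
  3-simplices (5): [1,2,3,4], [1,2,3,5], [1,2,4,5], [1,3,4,5], [2,3,4,5]

Hence C_0 ≅ Z^5, C_1 ≅ Z^10, C_2 ≅ Z^10, C_3 ≅ Z^5.

∂_1: C_1 → C_0 is given by ∂[p,q] = [q] − [p]. For instance
  ∂[3,5] = [5] − [3].
As a 5×10 matrix over Z this has rank 4, with invariant factors (1,1,1,1).

∂_2: C_2 → C_1 sends each 2-simplex [p,q,r] to [q,r] − [p,r] + [p,q]. For instance
  ∂[3,4,5] = [4,5] − [3,5] + [3,4],
  ∂[1,3,4] = [3,4] − [1,4] + [1,3].
The 10×10 boundary matrix has rank 6 and Smith normal form diag(1,1,1,1,1,1).

∂_3: C_3 → C_2 sends each 3-simplex σ to the alternating sum Σ_i (−1)^i (σ with its i-th vertex removed). For instance
  ∂[1,3,4,5] = [3,4,5] − [1,4,5] + [1,3,5] − [1,3,4],
  ∂[2,3,4,5] = [3,4,5] − [2,4,5] + [2,3,5] − [2,3,4].
The resulting 10×5 matrix has rank 4, and its Smith normal form has invariant factors (1,1,1,1).

Computing H_k = (kernel of ∂_k) / (image of ∂_{k+1}):

  H_0: rank C_0 − rank ∂_1 = 5 − 4 = 1, and the invariant factors of ∂_1 are all 1, so H_0 = Z.
  H_1: rank ker ∂_1 − rank ∂_2 = (10 − 4) − 6 = 0, and the invariant factors of ∂_2 are all 1, so H_1 = 0.
  H_2: rank ker ∂_2 − rank ∂_3 = (10 − 6) − 4 = 0, and the invariant factors of ∂_3 are all 1, so H_2 = 0.
  H_3: rank ker ∂_3 − rank ∂_4 = (5 − 4) − 0 = 1, and there is no ∂_4, so H_3 = Z.

(K is a triangulation of the 3-sphere S^3.)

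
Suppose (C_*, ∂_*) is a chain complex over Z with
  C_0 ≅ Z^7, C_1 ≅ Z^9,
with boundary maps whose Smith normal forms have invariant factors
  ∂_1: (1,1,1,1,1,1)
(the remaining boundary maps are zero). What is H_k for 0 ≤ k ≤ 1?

H_0: b_0 = 7 − 0 − 6 = 1; torsion from ∂_1 factors > 1: none. So H_0 = Z.
H_1: b_1 = 9 − 6 − 0 = 3; torsion from ∂_2 factors > 1: none. So H_1 = Z^3.

H_0 = Z,  H_1 = Z^3.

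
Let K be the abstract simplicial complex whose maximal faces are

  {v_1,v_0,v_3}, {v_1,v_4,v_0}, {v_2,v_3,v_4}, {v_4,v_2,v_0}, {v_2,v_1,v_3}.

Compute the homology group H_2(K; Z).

H_2 ≅ 0.

Take the total order v_0 < v_1 < v_2 < v_3 < v_4 on the vertex set. Then K (dimension 2) consists of the simplices:

  0-simplices (5): [v_0], [v_1], [v_2], [v_3], [v_4]
  1-simplices (10): [v_0,v_1], [v_0,v_2], [v_0,v_3], [v_0,v_4], [v_1,v_2], [v_1,v_3], [v_1,v_4], [v_2,v_3], [v_2,v_4], [v_3,v_4]
  2-simplices (5): [v_0,v_1,v_3], [v_0,v_1,v_4], [v_0,v_2,v_4], [v_1,v_2,v_3], [v_2,v_3,v_4]

so the chain groups are C_0 ≅ Z^5, C_1 ≅ Z^10, C_2 ≅ Z^5.

Boundary ∂_1: C_1 → C_0 sends each edge [p,q] (with p < q) to q − p. For instance
  ∂[v_1,v_3] = [v_3] − [v_1].
This gives a 5×10 integer matrix of rank 4; reducing to Smith normal form yields diagonal entries (1,1,1,1).

∂_2: C_2 → C_1 sends each 2-simplex [p,q,r] to [q,r] − [p,r] + [p,q]. For instance
  ∂[v_2,v_3,v_4] = [v_3,v_4] − [v_2,v_4] + [v_2,v_3],
  ∂[v_0,v_1,v_4] = [v_1,v_4] − [v_0,v_4] + [v_0,v_1].
The 10×5 boundary matrix has rank 5 and Smith normal form diag(1,1,1,1,1).

Reading off H_k = ker ∂_k / im ∂_{k+1}:

  H_2: rank ker ∂_2 − rank ∂_3 = (5 − 5) − 0 = 0, and there is no ∂_3, so H_2 ≅ 0.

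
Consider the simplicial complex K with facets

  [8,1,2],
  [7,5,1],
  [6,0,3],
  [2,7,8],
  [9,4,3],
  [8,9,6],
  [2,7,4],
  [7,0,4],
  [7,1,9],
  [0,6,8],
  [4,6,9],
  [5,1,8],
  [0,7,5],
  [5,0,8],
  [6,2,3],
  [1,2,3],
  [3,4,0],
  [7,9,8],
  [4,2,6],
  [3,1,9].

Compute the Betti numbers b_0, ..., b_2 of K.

Fix the vertex order 0 < 1 < 2 < 3 < 4 < 5 < 6 < 7 < 8 < 9 and write every simplex with vertices in increasing order. Then dim K = 2 and the simplices of K are:

  0-simplices (10): [0], [1], [2], [3], [4], [5], [6], [7], [8], [9]
  1-simplices (30): (30 of them)
  2-simplices (20): (20 of them)

Hence C_0 ≅ Z^10, C_1 ≅ Z^30, C_2 ≅ Z^20.

The boundary map ∂_1: C_1 → C_0 is given by ∂[p,q] = [q] − [p]. For instance
  ∂[7,9] = [9] − [7].
This gives a 10×30 integer matrix of rank 9; reducing to Smith normal form yields diagonal entries (1,1,1,1,1,1,1,1,1).

Boundary ∂_2: C_2 → C_1 acts by ∂[p,q,r] = [q,r] − [p,r] + [p,q]. For instance
  ∂[0,3,6] = [3,6] − [0,6] + [0,3],
  ∂[2,4,6] = [4,6] − [2,6] + [2,4].
This gives a 30×20 integer matrix of rank 20; reducing to Smith normal form yields diagonal entries (1,1,1,1,1,1,1,1,1,1,1,1,1,1,1,1,1,1,1,2).

Reading off H_k = ker ∂_k / im ∂_{k+1}:

  H_0: rank C_0 − rank ∂_1 = 10 − 9 = 1, and the invariant factors of ∂_1 are all 1, so H_0 = Z.
  H_1: rank ker ∂_1 − rank ∂_2 = (30 − 9) − 20 = 1, and ∂_2 has invariant factor 2 > 1, so H_1 = Z ⊕ Z/2Z.
  H_2: rank ker ∂_2 − rank ∂_3 = (20 − 20) − 0 = 0, and there is no ∂_3, so H_2 = 0.

Hence the Betti numbers are b_0 = 1, b_1 = 1, b_2 = 0.

b_0 = 1, b_1 = 1, b_2 = 0.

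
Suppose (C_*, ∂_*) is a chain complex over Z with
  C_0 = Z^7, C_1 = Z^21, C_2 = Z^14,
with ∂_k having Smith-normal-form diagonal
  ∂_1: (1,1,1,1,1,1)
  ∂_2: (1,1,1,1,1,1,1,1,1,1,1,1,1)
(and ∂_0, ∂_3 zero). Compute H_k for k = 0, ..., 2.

H_0 ≅ Z,  H_1 ≅ Z^2,  H_2 ≅ Z.

H_0: b_0 = 7 − 0 − 6 = 1; torsion from ∂_1 factors > 1: none. So H_0 ≅ Z.
H_1: b_1 = 21 − 6 − 13 = 2; torsion from ∂_2 factors > 1: none. So H_1 ≅ Z^2.
H_2: b_2 = 14 − 13 − 0 = 1; torsion from ∂_3 factors > 1: none. So H_2 ≅ Z.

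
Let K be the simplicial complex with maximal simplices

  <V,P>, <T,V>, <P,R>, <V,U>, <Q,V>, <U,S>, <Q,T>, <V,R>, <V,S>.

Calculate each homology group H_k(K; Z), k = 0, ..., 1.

H_0 = Z,  H_1 = Z^3.

K has 7 vertices, 9 edges.
rank ∂_0 = 0, rank ∂_1 = 6 ⇒ b_0 = 7 − 0 − 6 = 1; all invariant factors of ∂_1 are 1 so no torsion. So H_0 ≅ Z.
rank ∂_1 = 6, rank ∂_2 = 0 ⇒ b_1 = 9 − 6 − 0 = 3. So H_1 ≅ Z^3.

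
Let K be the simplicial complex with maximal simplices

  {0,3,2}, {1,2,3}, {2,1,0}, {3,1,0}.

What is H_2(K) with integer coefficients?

H_2 ≅ Z.

We work with the vertex ordering 0 < 1 < 2 < 3. The simplices of K, each written with vertices in increasing order, are:

  0-simplices (4): [0], [1], [2], [3]
  1-simplices (6): [0,1], [0,2], [0,3], [1,2], [1,3], [2,3]
  2-simplices (4): [0,1,2], [0,1,3], [0,2,3], [1,2,3]

so the chain groups are C_0 ≅ Z^4, C_1 ≅ Z^6, C_2 ≅ Z^4.

∂_1: C_1 → C_0 is given by ∂[p,q] = [q] − [p].
The 4×6 boundary matrix has rank 3 and Smith normal form diag(1,1,1).

The boundary map ∂_2: C_2 → C_1 sends each 2-simplex [p,q,r] to [q,r] − [p,r] + [p,q]. For instance
  ∂[0,1,2] = [1,2] − [0,2] + [0,1],
  ∂[0,2,3] = [2,3] − [0,3] + [0,2].
The resulting 6×4 matrix has rank 3, and its Smith normal form has invariant factors (1,1,1).

Now H_k = ker ∂_k / im ∂_{k+1}, so:

  H_2: rank ker ∂_2 − rank ∂_3 = (4 − 3) − 0 = 1, and there is no ∂_3, so H_2 = Z.

(K is a triangulation of the 2-sphere S^2.)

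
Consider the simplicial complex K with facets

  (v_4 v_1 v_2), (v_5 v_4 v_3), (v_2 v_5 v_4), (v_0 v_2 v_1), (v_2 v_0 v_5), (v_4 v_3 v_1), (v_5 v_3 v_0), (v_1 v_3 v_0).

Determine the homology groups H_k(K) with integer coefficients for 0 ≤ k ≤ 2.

Order the vertices as v_0 < v_1 < v_2 < v_3 < v_4 < v_5. Listing each simplex with vertices in this order, K has dimension 2 with simplices:

  0-simplices (6): [v_0], [v_1], [v_2], [v_3], [v_4], [v_5]
  1-simplices (12): [v_0,v_1], [v_0,v_2], [v_0,v_3], [v_0,v_5], [v_1,v_2], [v_1,v_3], [v_1,v_4], [v_2,v_4], [v_2,v_5], [v_3,v_4], [v_3,v_5], [v_4,v_5]
  2-simplices (8): [v_0,v_1,v_2], [v_0,v_1,v_3], [v_0,v_2,v_5], [v_0,v_3,v_5], [v_1,v_2,v_4], [v_1,v_3,v_4], [v_2,v_4,v_5], [v_3,v_4,v_5]

giving chain groups C_0 ≅ Z^6, C_1 ≅ Z^12, C_2 ≅ Z^8.

∂_1: C_1 → C_0 is given by ∂[p,q] = [q] − [p]. For instance
  ∂[v_2,v_4] = [v_4] − [v_2].
As a 6×12 matrix over Z this has rank 5, with invariant factors (1,1,1,1,1).

Boundary ∂_2: C_2 → C_1 sends each 2-simplex [p,q,r] to [q,r] − [p,r] + [p,q]. For instance
  ∂[v_0,v_2,v_5] = [v_2,v_5] − [v_0,v_5] + [v_0,v_2],
  ∂[v_2,v_4,v_5] = [v_4,v_5] − [v_2,v_5] + [v_2,v_4].
The 12×8 boundary matrix has rank 7 and Smith normal form diag(1,1,1,1,1,1,1).

Reading off H_k = ker ∂_k / im ∂_{k+1}:

  H_0: rank C_0 − rank ∂_1 = 6 − 5 = 1, and the invariant factors of ∂_1 are all 1, so H_0 = Z.
  H_1: rank ker ∂_1 − rank ∂_2 = (12 − 5) − 7 = 0, and the invariant factors of ∂_2 are all 1, so H_1 = 0.
  H_2: rank ker ∂_2 − rank ∂_3 = (8 − 7) − 0 = 1, and there is no ∂_3, so H_2 = Z.

H_0 = Z,  H_1 = 0,  H_2 = Z.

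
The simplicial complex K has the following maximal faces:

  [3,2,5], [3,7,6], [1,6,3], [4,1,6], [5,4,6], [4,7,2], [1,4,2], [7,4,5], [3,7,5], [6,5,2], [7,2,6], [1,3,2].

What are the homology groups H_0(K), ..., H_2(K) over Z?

Take the total order 1 < 2 < 3 < 4 < 5 < 6 < 7 on the vertex set. Then K (dimension 2) consists of the simplices:

  0-simplices (7): [1], [2], [3], [4], [5], [6], [7]
  1-simplices (18): [1,2], [1,3], [1,4], [1,6], [2,3], [2,4], [2,5], [2,6], [2,7], [3,5], [3,6], [3,7], [4,5], [4,6], [4,7], [5,6], [5,7], [6,7]
  2-simplices (12): [1,2,3], [1,2,4], [1,3,6], [1,4,6], [2,3,5], [2,4,7], [2,5,6], [2,6,7], [3,5,7], [3,6,7], [4,5,6], [4,5,7]

giving chain groups C_0 ≅ Z^7, C_1 ≅ Z^18, C_2 ≅ Z^12.

∂_1: C_1 → C_0 maps an edge to its endpoints' difference, ∂[p,q] = q − p. For instance
  ∂[3,5] = [5] − [3].
The 7×18 boundary matrix has rank 6 and Smith normal form diag(1,1,1,1,1,1).

∂_2: C_2 → C_1 acts by ∂[p,q,r] = [q,r] − [p,r] + [p,q]. For instance
  ∂[3,6,7] = [6,7] − [3,7] + [3,6],
  ∂[2,4,7] = [4,7] − [2,7] + [2,4].
The 18×12 boundary matrix has rank 12 and Smith normal form diag(1,1,1,1,1,1,1,1,1,1,1,2).

Reading off H_k = ker ∂_k / im ∂_{k+1}:

  H_0: rank C_0 − rank ∂_1 = 7 − 6 = 1, and the invariant factors of ∂_1 are all 1, so H_0 ≅ Z.
  H_1: rank ker ∂_1 − rank ∂_2 = (18 − 6) − 12 = 0, and ∂_2 has invariant factor 2 > 1, so H_1 ≅ Z/2.
  H_2: rank ker ∂_2 − rank ∂_3 = (12 − 12) − 0 = 0, and there is no ∂_3, so H_2 ≅ 0.

As a check, the Euler characteristic is 7 − 18 + 12 = 1, which agrees with 1 − 0 + 0 = 1.

H_0 = Z,  H_1 = Z/2,  H_2 = 0.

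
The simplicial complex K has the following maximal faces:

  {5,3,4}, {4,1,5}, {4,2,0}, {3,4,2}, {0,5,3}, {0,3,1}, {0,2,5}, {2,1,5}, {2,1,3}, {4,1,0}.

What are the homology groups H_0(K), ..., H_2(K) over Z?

H_0 ≅ Z,  H_1 ≅ Z_2,  H_2 = 0.

Order the vertices as 0 < 1 < 2 < 3 < 4 < 5. Listing each simplex with vertices in this order, K has dimension 2 with simplices:

  0-simplices (6): [0], [1], [2], [3], [4], [5]
  1-simplices (15): [0,1], [0,2], [0,3], [0,4], [0,5], [1,2], [1,3], [1,4], [1,5], [2,3], [2,4], [2,5], [3,4], [3,5], [4,5]
  2-simplices (10): [0,1,3], [0,1,4], [0,2,4], [0,2,5], [0,3,5], [1,2,3], [1,2,5], [1,4,5], [2,3,4], [3,4,5]

Hence C_0 ≅ Z^6, C_1 ≅ Z^15, C_2 ≅ Z^10.

∂_1: C_1 → C_0 is given by ∂[p,q] = [q] − [p]. For instance
  ∂[1,3] = [3] − [1].
As a 6×15 matrix over Z this has rank 5, with invariant factors (1,1,1,1,1).

The boundary map ∂_2: C_2 → C_1 acts by ∂[p,q,r] = [q,r] − [p,r] + [p,q]. For instance
  ∂[0,1,3] = [1,3] − [0,3] + [0,1],
  ∂[1,4,5] = [4,5] − [1,5] + [1,4].
This gives a 15×10 integer matrix of rank 10; reducing to Smith normal form yields diagonal entries (1,1,1,1,1,1,1,1,1,2).

Now H_k = ker ∂_k / im ∂_{k+1}, so:

  H_0: rank C_0 − rank ∂_1 = 6 − 5 = 1, and the invariant factors of ∂_1 are all 1, so H_0 ≅ Z.
  H_1: rank ker ∂_1 − rank ∂_2 = (15 − 5) − 10 = 0, and ∂_2 has invariant factor 2 > 1, so H_1 ≅ Z_2.
  H_2: rank ker ∂_2 − rank ∂_3 = (10 − 10) − 0 = 0, and there is no ∂_3, so H_2 ≅ 0.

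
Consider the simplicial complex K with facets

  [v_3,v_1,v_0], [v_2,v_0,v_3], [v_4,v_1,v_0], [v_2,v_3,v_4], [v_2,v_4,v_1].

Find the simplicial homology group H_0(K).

Order the vertices as v_0 < v_1 < v_2 < v_3 < v_4. Listing each simplex with vertices in this order, K has dimension 2 with simplices:

  0-simplices (5): [v_0], [v_1], [v_2], [v_3], [v_4]
  1-simplices (10): [v_0,v_1], [v_0,v_2], [v_0,v_3], [v_0,v_4], [v_1,v_2], [v_1,v_3], [v_1,v_4], [v_2,v_3], [v_2,v_4], [v_3,v_4]
  2-simplices (5): [v_0,v_1,v_3], [v_0,v_1,v_4], [v_0,v_2,v_3], [v_1,v_2,v_4], [v_2,v_3,v_4]

giving chain groups C_0 ≅ Z^5, C_1 ≅ Z^10, C_2 ≅ Z^5.

Boundary ∂_1: C_1 → C_0 maps an edge to its endpoints' difference, ∂[p,q] = q − p. For instance
  ∂[v_2,v_4] = [v_4] − [v_2].
As a 5×10 matrix over Z this has rank 4, with invariant factors (1,1,1,1).

Boundary ∂_2: C_2 → C_1 acts by ∂[p,q,r] = [q,r] − [p,r] + [p,q]. For instance
  ∂[v_0,v_2,v_3] = [v_2,v_3] − [v_0,v_3] + [v_0,v_2],
  ∂[v_0,v_1,v_3] = [v_1,v_3] − [v_0,v_3] + [v_0,v_1].
As a 10×5 matrix over Z this has rank 5, with invariant factors (1,1,1,1,1).

Computing H_k = (kernel of ∂_k) / (image of ∂_{k+1}):

  H_0: rank C_0 − rank ∂_1 = 5 − 4 = 1, and the invariant factors of ∂_1 are all 1, so H_0 = Z.

H_0 ≅ Z.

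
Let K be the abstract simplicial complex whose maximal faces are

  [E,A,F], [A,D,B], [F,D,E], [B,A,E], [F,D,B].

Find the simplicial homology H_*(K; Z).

Fix the vertex order A < B < D < E < F and write every simplex with vertices in increasing order. Then dim K = 2 and the simplices of K are:

  0-simplices (5): A, B, D, E, F
  1-simplices (10): AB, AD, AE, AF, BD, BE, BF, DE, DF, EF
  2-simplices (5): ABD, ABE, AEF, BDF, DEF

giving chain groups C_0 ≅ Z^5, C_1 ≅ Z^10, C_2 ≅ Z^5.

∂_1: C_1 → C_0 maps an edge to its endpoints' difference, ∂[p,q] = q − p.
This gives a 5×10 integer matrix of rank 4; reducing to Smith normal form yields diagonal entries (1,1,1,1).

∂_2: C_2 → C_1 maps a triangle to the signed sum of its edges. For instance
  ∂DEF = EF − DF + DE,
  ∂BDF = DF − BF + BD.
The resulting 10×5 matrix has rank 5, and its Smith normal form has invariant factors (1,1,1,1,1).

Computing H_k = (kernel of ∂_k) / (image of ∂_{k+1}):

  H_0: rank C_0 − rank ∂_1 = 5 − 4 = 1, and the invariant factors of ∂_1 are all 1, so H_0 ≅ Z.
  H_1: rank ker ∂_1 − rank ∂_2 = (10 − 4) − 5 = 1, and the invariant factors of ∂_2 are all 1, so H_1 ≅ Z.
  H_2: rank ker ∂_2 − rank ∂_3 = (5 − 5) − 0 = 0, and there is no ∂_3, so H_2 ≅ 0.

As a check, the Euler characteristic is 5 − 10 + 5 = 0, which agrees with 1 − 1 + 0 = 0.

H_0 = Z,  H_1 = Z,  H_2 = 0.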